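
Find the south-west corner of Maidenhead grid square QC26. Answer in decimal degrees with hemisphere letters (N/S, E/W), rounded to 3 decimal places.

64.000° S, 144.000° E

Field Q=16, C=2: +16·20° lon, +2·10° lat → SW at lon 140°, lat -70°.
Square 2, 6: +2·2° lon, +6·1° lat → SW at lon 144°, lat -64°.
latitude 64.000° S, longitude 144.000° E.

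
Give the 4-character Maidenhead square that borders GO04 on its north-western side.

FO95

Longitude square 0; −1 → -1, wraps to 9, carry into field.
Longitude field G = 6; −1 → 5 = F.
Latitude square 4; +1 → 5.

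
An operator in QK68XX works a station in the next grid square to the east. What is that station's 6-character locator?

QK78ax

Longitude subsquare x = 23; +1 → 24, wraps to 0 = a, carry into square.
Longitude square 6; +1 → 7.
The latitude characters are unchanged.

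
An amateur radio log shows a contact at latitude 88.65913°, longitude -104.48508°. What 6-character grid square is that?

Shift to the Maidenhead origin (180°W, 90°S): lon 75.5149, lat 178.6591.
Field: 75.5149/20 → 3 → D, 178.6591/10 → 17 → R; chars DR.
Square: 15.5149/2 → 7, 8.6591/1 → 8; chars 78.
Subsquare: 1.5149/0.0833333 → 18 → s, 0.6591/0.0416667 → 15 → p; chars sp.

DR78sp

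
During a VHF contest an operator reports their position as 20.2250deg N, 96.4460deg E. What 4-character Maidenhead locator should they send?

Offset from 180°W / 90°S: lon 276.45°, lat 110.22°.
Field: 276.45/20 → 13 → N, 110.22/10 → 11 → L; chars NL.
Square: 16.45/2 → 8, 0.22/1 → 0; chars 80.

NL80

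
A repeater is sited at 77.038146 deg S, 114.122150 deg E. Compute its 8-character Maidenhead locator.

Offset from 180°W / 90°S: lon 294.12215°, lat 12.96185°.
Field (20°×10°, letters A–R): 294.12215/20 → 14 → O, 12.96185/10 → 1 → B; chars OB.
Square (2°×1°, digits 0–9): 14.12215/2 → 7, 2.96185/1 → 2; chars 72.
Subsquare (5′×2.5′, letters a–x): 0.12215/0.0833333 → 1 → b, 0.96185/0.0416667 → 23 → x; chars bx.
Extended square (30″×15″, digits 0–9): 0.03882/0.00833333 → 4, 0.00352/0.00416667 → 0; chars 40.

OB72bx40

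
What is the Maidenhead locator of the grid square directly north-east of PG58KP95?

Longitude extended square 9; +1 → 10, wraps to 0, carry into subsquare.
Longitude subsquare k = 10; +1 → 11 = l.
Latitude extended square 5; +1 → 6.

PG58lp06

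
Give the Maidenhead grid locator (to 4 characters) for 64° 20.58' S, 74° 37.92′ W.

FC25

Offset from 180°W / 90°S: lon 105.37°, lat 25.66°.
Field: 105.37/20 → 5 → F, 25.66/10 → 2 → C; chars FC.
Square: 5.37/2 → 2, 5.66/1 → 5; chars 25.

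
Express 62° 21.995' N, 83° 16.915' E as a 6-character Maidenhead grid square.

Shift to the Maidenhead origin (180°W, 90°S): lon 263.2819, lat 152.3666.
Field: 263.2819/20 → 13 → N, 152.3666/10 → 15 → P; chars NP.
Square: 3.2819/2 → 1, 2.3666/1 → 2; chars 12.
Subsquare: 1.2819/0.0833333 → 15 → p, 0.3666/0.0416667 → 8 → i; chars pi.

NP12pi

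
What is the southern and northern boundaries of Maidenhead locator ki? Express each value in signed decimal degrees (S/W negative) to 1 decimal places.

-10.0, 0.0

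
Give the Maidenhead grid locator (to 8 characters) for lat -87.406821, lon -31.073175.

HA42lo12

Shift to the Maidenhead origin (180°W, 90°S): lon 148.92683, lat 2.59318.
Field (20°×10°, letters A–R): lon ⌊148.92683/20⌋ = 7 → H; lat ⌊2.59318/10⌋ = 0 → A.
Square (2°×1°, digits 0–9): lon ⌊8.92683/2⌋ = 4; lat ⌊2.59318/1⌋ = 2.
Subsquare (5′×2.5′, letters a–x): lon ⌊0.92683/0.0833333⌋ = 11 → l; lat ⌊0.59318/0.0416667⌋ = 14 → o.
Extended square (30″×15″, digits 0–9): lon ⌊0.01016/0.00833333⌋ = 1; lat ⌊0.00985/0.00416667⌋ = 2.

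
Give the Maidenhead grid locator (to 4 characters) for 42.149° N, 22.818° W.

Shift to the Maidenhead origin (180°W, 90°S): lon 157.18, lat 132.15.
Field: 157.18/20 → 7 → H, 132.15/10 → 13 → N; chars HN.
Square: 17.18/2 → 8, 2.15/1 → 2; chars 82.

HN82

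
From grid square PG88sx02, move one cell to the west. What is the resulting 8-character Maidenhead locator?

Longitude extended square 0; −1 → -1, wraps to 9, carry into subsquare.
Longitude subsquare s = 18; −1 → 17 = r.
The latitude characters are unchanged.

PG88rx92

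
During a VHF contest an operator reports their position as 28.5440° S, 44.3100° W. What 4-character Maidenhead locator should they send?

Add 180° to longitude and 90° to latitude: 135.69, 61.46.
Field: lon ⌊135.69/20⌋ = 6 → G; lat ⌊61.46/10⌋ = 6 → G.
Square: lon ⌊15.69/2⌋ = 7; lat ⌊1.46/1⌋ = 1.

GG71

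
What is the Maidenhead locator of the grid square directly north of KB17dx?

KB18da

Latitude subsquare x = 23; +1 → 24, wraps to 0 = a, carry into square.
Latitude square 7; +1 → 8.
The longitude characters are unchanged.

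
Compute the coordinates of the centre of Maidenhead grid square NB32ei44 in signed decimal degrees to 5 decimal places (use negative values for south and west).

-77.64792, 86.37083

Field N=13, B=1: +13·20° lon, +1·10° lat → SW at lon 80°, lat -80°.
Square 3, 2: +3·2° lon, +2·1° lat → SW at lon 86°, lat -78°.
Subsquare e=4, i=8: +4·0.0833333° lon, +8·0.0416667° lat → SW at lon 86.3333°, lat -77.6667°.
Extended square 4, 4: +4·0.00833333° lon, +4·0.00416667° lat → SW at lon 86.3667°, lat -77.65°.
Cell spans 0.00833333° lon × 0.00416667° lat. Centre is SW corner plus half of each.
latitude -77.64792, longitude 86.37083.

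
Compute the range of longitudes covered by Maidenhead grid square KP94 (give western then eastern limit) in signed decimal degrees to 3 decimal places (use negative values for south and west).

Field K=10, P=15: +10·20° lon, +15·10° lat → SW at lon 20°, lat 60°.
Square 9, 4: +9·2° lon, +4·1° lat → SW at lon 38°, lat 64°.
Cell spans 2° lon × 1° lat.
west 38.000, east 40.000.

38.000, 40.000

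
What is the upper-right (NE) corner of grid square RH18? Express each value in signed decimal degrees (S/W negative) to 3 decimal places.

Field R=17, H=7: +17·20° lon, +7·10° lat → SW at lon 160°, lat -20°.
Square 1, 8: +1·2° lon, +8·1° lat → SW at lon 162°, lat -12°.
Cell spans 2° lon × 1° lat. NE corner is SW corner plus one full cell.
latitude -11.000, longitude 164.000.

-11.000, 164.000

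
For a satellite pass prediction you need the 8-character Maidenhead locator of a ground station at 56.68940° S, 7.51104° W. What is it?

ID63fh84

Add 180° to longitude and 90° to latitude: 172.48896, 33.31060.
Field: 172.48896/20 → 8 → I, 33.31060/10 → 3 → D; chars ID.
Square: 12.48896/2 → 6, 3.31060/1 → 3; chars 63.
Subsquare: 0.48896/0.0833333 → 5 → f, 0.31060/0.0416667 → 7 → h; chars fh.
Extended square: 0.07229/0.00833333 → 8, 0.01893/0.00416667 → 4; chars 84.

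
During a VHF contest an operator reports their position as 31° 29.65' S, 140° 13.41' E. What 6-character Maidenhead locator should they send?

Add 180° to longitude and 90° to latitude: 320.2235, 58.5058.
Field (20°×10°, letters A–R): 320.2235/20 → 16 → Q, 58.5058/10 → 5 → F; chars QF.
Square (2°×1°, digits 0–9): 0.2235/2 → 0, 8.5058/1 → 8; chars 08.
Subsquare (5′×2.5′, letters a–x): 0.2235/0.0833333 → 2 → c, 0.5058/0.0416667 → 12 → m; chars cm.

QF08cm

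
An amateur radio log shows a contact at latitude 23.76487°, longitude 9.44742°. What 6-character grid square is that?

Shift to the Maidenhead origin (180°W, 90°S): lon 189.4474, lat 113.7649.
Field: lon ⌊189.4474/20⌋ = 9 → J; lat ⌊113.7649/10⌋ = 11 → L.
Square: lon ⌊9.4474/2⌋ = 4; lat ⌊3.7649/1⌋ = 3.
Subsquare: lon ⌊1.4474/0.0833333⌋ = 17 → r; lat ⌊0.7649/0.0416667⌋ = 18 → s.

JL43rs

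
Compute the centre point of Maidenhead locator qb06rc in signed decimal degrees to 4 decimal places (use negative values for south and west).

-73.8958, 141.4583

Field Q=16, B=1: +16·20° lon, +1·10° lat → SW at lon 140°, lat -80°.
Square 0, 6: +0·2° lon, +6·1° lat → SW at lon 140°, lat -74°.
Subsquare r=17, c=2: +17·0.0833333° lon, +2·0.0416667° lat → SW at lon 141.417°, lat -73.9167°.
Cell spans 0.0833333° lon × 0.0416667° lat. Centre is SW corner plus half of each.
latitude -73.8958, longitude 141.4583.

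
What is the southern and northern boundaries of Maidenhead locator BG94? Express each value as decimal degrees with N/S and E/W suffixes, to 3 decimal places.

26.000° S, 25.000° S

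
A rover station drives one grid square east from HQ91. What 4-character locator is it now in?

Longitude square 9; +1 → 10, wraps to 0, carry into field.
Longitude field H = 7; +1 → 8 = I.
The latitude characters are unchanged.

IQ01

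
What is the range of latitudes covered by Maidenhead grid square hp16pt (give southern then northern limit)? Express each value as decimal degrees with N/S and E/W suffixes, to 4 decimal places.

66.7917° N, 66.8333° N

Field H=7, P=15: +7·20° lon, +15·10° lat → SW at lon -40°, lat 60°.
Square 1, 6: +1·2° lon, +6·1° lat → SW at lon -38°, lat 66°.
Subsquare p=15, t=19: +15·0.0833333° lon, +19·0.0416667° lat → SW at lon -36.75°, lat 66.7917°.
Cell spans 0.0833333° lon × 0.0416667° lat.
south 66.7917° N, north 66.8333° N.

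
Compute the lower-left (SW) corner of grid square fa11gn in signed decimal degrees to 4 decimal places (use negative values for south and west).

Field F=5, A=0: +5·20° lon, +0·10° lat → SW at lon -80°, lat -90°.
Square 1, 1: +1·2° lon, +1·1° lat → SW at lon -78°, lat -89°.
Subsquare g=6, n=13: +6·0.0833333° lon, +13·0.0416667° lat → SW at lon -77.5°, lat -88.4583°.
latitude -88.4583, longitude -77.5000.

-88.4583, -77.5000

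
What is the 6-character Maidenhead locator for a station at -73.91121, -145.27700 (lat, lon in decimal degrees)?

BB76ic

Shift to the Maidenhead origin (180°W, 90°S): lon 34.7230, lat 16.0888.
Field: 34.7230/20 → 1 → B, 16.0888/10 → 1 → B; chars BB.
Square: 14.7230/2 → 7, 6.0888/1 → 6; chars 76.
Subsquare: 0.7230/0.0833333 → 8 → i, 0.0888/0.0416667 → 2 → c; chars ic.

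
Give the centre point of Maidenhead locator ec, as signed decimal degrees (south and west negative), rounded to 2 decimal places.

Field E=4, C=2: +4·20° lon, +2·10° lat → SW at lon -100°, lat -70°.
Cell spans 20° lon × 10° lat. Centre is SW corner plus half of each.
latitude -65.00, longitude -90.00.

-65.00, -90.00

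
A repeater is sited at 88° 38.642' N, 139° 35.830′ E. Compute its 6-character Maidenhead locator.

PR98tp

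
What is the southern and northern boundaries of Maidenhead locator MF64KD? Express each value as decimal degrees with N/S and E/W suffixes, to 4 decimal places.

35.8750° S, 35.8333° S

Field M=12, F=5: +12·20° lon, +5·10° lat → SW at lon 60°, lat -40°.
Square 6, 4: +6·2° lon, +4·1° lat → SW at lon 72°, lat -36°.
Subsquare k=10, d=3: +10·0.0833333° lon, +3·0.0416667° lat → SW at lon 72.8333°, lat -35.875°.
Cell spans 0.0833333° lon × 0.0416667° lat.
south 35.8750° S, north 35.8333° S.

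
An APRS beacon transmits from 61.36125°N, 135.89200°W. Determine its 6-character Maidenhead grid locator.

CP21bi

Shift to the Maidenhead origin (180°W, 90°S): lon 44.1080, lat 151.3612.
Field: 44.1080/20 → 2 → C, 151.3612/10 → 15 → P; chars CP.
Square: 4.1080/2 → 2, 1.3612/1 → 1; chars 21.
Subsquare: 0.1080/0.0833333 → 1 → b, 0.3612/0.0416667 → 8 → i; chars bi.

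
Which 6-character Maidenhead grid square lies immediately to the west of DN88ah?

DN78xh

Longitude subsquare a = 0; −1 → -1, wraps to 23 = x, carry into square.
Longitude square 8; −1 → 7.
The latitude characters are unchanged.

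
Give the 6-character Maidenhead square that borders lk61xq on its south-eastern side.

LK71ap

Longitude subsquare x = 23; +1 → 24, wraps to 0 = a, carry into square.
Longitude square 6; +1 → 7.
Latitude subsquare q = 16; −1 → 15 = p.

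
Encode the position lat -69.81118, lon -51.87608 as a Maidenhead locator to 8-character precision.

GC40be45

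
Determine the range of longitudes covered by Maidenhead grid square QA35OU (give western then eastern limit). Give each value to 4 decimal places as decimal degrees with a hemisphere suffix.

Field Q=16, A=0: +16·20° lon, +0·10° lat → SW at lon 140°, lat -90°.
Square 3, 5: +3·2° lon, +5·1° lat → SW at lon 146°, lat -85°.
Subsquare o=14, u=20: +14·0.0833333° lon, +20·0.0416667° lat → SW at lon 147.167°, lat -84.1667°.
Cell spans 0.0833333° lon × 0.0416667° lat.
west 147.1667° E, east 147.2500° E.

147.1667° E, 147.2500° E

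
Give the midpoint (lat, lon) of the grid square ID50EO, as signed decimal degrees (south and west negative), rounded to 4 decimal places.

Field I=8, D=3: +8·20° lon, +3·10° lat → SW at lon -20°, lat -60°.
Square 5, 0: +5·2° lon, +0·1° lat → SW at lon -10°, lat -60°.
Subsquare e=4, o=14: +4·0.0833333° lon, +14·0.0416667° lat → SW at lon -9.66667°, lat -59.4167°.
Cell spans 0.0833333° lon × 0.0416667° lat. Centre is SW corner plus half of each.
latitude -59.3958, longitude -9.6250.

-59.3958, -9.6250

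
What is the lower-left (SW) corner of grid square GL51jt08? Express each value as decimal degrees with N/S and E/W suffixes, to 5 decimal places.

Field G=6, L=11: +6·20° lon, +11·10° lat → SW at lon -60°, lat 20°.
Square 5, 1: +5·2° lon, +1·1° lat → SW at lon -50°, lat 21°.
Subsquare j=9, t=19: +9·0.0833333° lon, +19·0.0416667° lat → SW at lon -49.25°, lat 21.7917°.
Extended square 0, 8: +0·0.00833333° lon, +8·0.00416667° lat → SW at lon -49.25°, lat 21.825°.
latitude 21.82500° N, longitude 49.25000° W.

21.82500° N, 49.25000° W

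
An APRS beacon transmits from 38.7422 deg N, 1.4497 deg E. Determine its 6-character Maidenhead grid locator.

JM08rr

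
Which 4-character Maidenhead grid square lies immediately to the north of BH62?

BH63

Latitude square 2; +1 → 3.
The longitude characters are unchanged.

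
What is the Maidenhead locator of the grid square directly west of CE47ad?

CE37xd

Longitude subsquare a = 0; −1 → -1, wraps to 23 = x, carry into square.
Longitude square 4; −1 → 3.
The latitude characters are unchanged.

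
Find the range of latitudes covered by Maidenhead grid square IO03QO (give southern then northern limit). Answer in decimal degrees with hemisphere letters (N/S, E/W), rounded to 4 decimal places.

53.5833° N, 53.6250° N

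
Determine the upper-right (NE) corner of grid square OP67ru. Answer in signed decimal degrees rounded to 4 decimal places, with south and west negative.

67.8750, 113.5000

Field O=14, P=15: +14·20° lon, +15·10° lat → SW at lon 100°, lat 60°.
Square 6, 7: +6·2° lon, +7·1° lat → SW at lon 112°, lat 67°.
Subsquare r=17, u=20: +17·0.0833333° lon, +20·0.0416667° lat → SW at lon 113.417°, lat 67.8333°.
Cell spans 0.0833333° lon × 0.0416667° lat. NE corner is SW corner plus one full cell.
latitude 67.8750, longitude 113.5000.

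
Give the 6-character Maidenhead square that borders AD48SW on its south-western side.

Longitude subsquare s = 18; −1 → 17 = r.
Latitude subsquare w = 22; −1 → 21 = v.

AD48rv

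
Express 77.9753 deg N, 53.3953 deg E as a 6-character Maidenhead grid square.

LQ67qx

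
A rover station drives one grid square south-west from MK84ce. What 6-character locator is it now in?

MK84bd

Longitude subsquare c = 2; −1 → 1 = b.
Latitude subsquare e = 4; −1 → 3 = d.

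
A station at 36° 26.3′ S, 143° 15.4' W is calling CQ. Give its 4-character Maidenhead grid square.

Offset from 180°W / 90°S: lon 36.74°, lat 53.56°.
Field (20°×10°, letters A–R): 36.74/20 → 1 → B, 53.56/10 → 5 → F; chars BF.
Square (2°×1°, digits 0–9): 16.74/2 → 8, 3.56/1 → 3; chars 83.

BF83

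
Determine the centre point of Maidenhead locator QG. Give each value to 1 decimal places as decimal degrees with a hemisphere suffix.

25.0° S, 150.0° E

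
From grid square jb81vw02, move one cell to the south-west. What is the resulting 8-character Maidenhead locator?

JB81uw91

Longitude extended square 0; −1 → -1, wraps to 9, carry into subsquare.
Longitude subsquare v = 21; −1 → 20 = u.
Latitude extended square 2; −1 → 1.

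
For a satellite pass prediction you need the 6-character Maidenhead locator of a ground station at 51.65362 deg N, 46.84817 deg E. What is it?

LO31kp

Shift to the Maidenhead origin (180°W, 90°S): lon 226.8482, lat 141.6536.
Field (20°×10°, letters A–R): lon ⌊226.8482/20⌋ = 11 → L; lat ⌊141.6536/10⌋ = 14 → O.
Square (2°×1°, digits 0–9): lon ⌊6.8482/2⌋ = 3; lat ⌊1.6536/1⌋ = 1.
Subsquare (5′×2.5′, letters a–x): lon ⌊0.8482/0.0833333⌋ = 10 → k; lat ⌊0.6536/0.0416667⌋ = 15 → p.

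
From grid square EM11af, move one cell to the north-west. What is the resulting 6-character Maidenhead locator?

EM01xg

Longitude subsquare a = 0; −1 → -1, wraps to 23 = x, carry into square.
Longitude square 1; −1 → 0.
Latitude subsquare f = 5; +1 → 6 = g.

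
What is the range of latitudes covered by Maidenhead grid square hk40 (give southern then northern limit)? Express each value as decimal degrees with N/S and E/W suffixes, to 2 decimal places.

10.00° N, 11.00° N

Field H=7, K=10: +7·20° lon, +10·10° lat → SW at lon -40°, lat 10°.
Square 4, 0: +4·2° lon, +0·1° lat → SW at lon -32°, lat 10°.
Cell spans 2° lon × 1° lat.
south 10.00° N, north 11.00° N.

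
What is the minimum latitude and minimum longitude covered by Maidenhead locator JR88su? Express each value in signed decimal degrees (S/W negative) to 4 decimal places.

88.8333, 17.5000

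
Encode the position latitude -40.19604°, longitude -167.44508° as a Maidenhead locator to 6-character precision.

AE69gt

Add 180° to longitude and 90° to latitude: 12.5549, 49.8040.
Field: 12.5549/20 → 0 → A, 49.8040/10 → 4 → E; chars AE.
Square: 12.5549/2 → 6, 9.8040/1 → 9; chars 69.
Subsquare: 0.5549/0.0833333 → 6 → g, 0.8040/0.0416667 → 19 → t; chars gt.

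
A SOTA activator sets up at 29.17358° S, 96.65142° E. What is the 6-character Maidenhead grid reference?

NG80ht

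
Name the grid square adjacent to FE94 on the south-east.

Longitude square 9; +1 → 10, wraps to 0, carry into field.
Longitude field F = 5; +1 → 6 = G.
Latitude square 4; −1 → 3.

GE03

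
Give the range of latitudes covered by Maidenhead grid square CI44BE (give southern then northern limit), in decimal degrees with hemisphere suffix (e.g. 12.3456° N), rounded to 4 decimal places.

Field C=2, I=8: +2·20° lon, +8·10° lat → SW at lon -140°, lat -10°.
Square 4, 4: +4·2° lon, +4·1° lat → SW at lon -132°, lat -6°.
Subsquare b=1, e=4: +1·0.0833333° lon, +4·0.0416667° lat → SW at lon -131.917°, lat -5.83333°.
Cell spans 0.0833333° lon × 0.0416667° lat.
south 5.8333° S, north 5.7917° S.

5.8333° S, 5.7917° S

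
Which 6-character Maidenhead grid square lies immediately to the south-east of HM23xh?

HM33ag

Longitude subsquare x = 23; +1 → 24, wraps to 0 = a, carry into square.
Longitude square 2; +1 → 3.
Latitude subsquare h = 7; −1 → 6 = g.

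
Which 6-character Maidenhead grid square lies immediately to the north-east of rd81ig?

RD81jh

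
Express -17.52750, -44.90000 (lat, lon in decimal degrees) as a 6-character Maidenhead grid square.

GH72nl

Offset from 180°W / 90°S: lon 135.1000°, lat 72.4725°.
Field (20°×10°, letters A–R): lon ⌊135.1000/20⌋ = 6 → G; lat ⌊72.4725/10⌋ = 7 → H.
Square (2°×1°, digits 0–9): lon ⌊15.1000/2⌋ = 7; lat ⌊2.4725/1⌋ = 2.
Subsquare (5′×2.5′, letters a–x): lon ⌊1.1000/0.0833333⌋ = 13 → n; lat ⌊0.4725/0.0416667⌋ = 11 → l.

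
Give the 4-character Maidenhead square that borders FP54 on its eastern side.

FP64

Longitude square 5; +1 → 6.
The latitude characters are unchanged.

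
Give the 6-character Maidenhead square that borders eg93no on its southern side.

EG93nn

Latitude subsquare o = 14; −1 → 13 = n.
The longitude characters are unchanged.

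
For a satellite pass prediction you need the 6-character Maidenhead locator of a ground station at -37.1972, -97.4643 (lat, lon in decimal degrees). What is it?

EF12gt

Add 180° to longitude and 90° to latitude: 82.5357, 52.8028.
Field: 82.5357/20 → 4 → E, 52.8028/10 → 5 → F; chars EF.
Square: 2.5357/2 → 1, 2.8028/1 → 2; chars 12.
Subsquare: 0.5357/0.0833333 → 6 → g, 0.8028/0.0416667 → 19 → t; chars gt.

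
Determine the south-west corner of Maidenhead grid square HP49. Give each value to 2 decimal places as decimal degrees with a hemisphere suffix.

69.00° N, 32.00° W

Field H=7, P=15: +7·20° lon, +15·10° lat → SW at lon -40°, lat 60°.
Square 4, 9: +4·2° lon, +9·1° lat → SW at lon -32°, lat 69°.
latitude 69.00° N, longitude 32.00° W.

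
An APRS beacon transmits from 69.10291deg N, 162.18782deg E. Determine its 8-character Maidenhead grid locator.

RP19cc24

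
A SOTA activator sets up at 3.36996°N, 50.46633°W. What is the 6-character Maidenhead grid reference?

Add 180° to longitude and 90° to latitude: 129.5337, 93.3700.
Field: lon ⌊129.5337/20⌋ = 6 → G; lat ⌊93.3700/10⌋ = 9 → J.
Square: lon ⌊9.5337/2⌋ = 4; lat ⌊3.3700/1⌋ = 3.
Subsquare: lon ⌊1.5337/0.0833333⌋ = 18 → s; lat ⌊0.3700/0.0416667⌋ = 8 → i.

GJ43si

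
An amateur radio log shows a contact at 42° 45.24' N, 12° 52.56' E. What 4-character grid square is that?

Offset from 180°W / 90°S: lon 192.88°, lat 132.75°.
Field (20°×10°, letters A–R): lon ⌊192.88/20⌋ = 9 → J; lat ⌊132.75/10⌋ = 13 → N.
Square (2°×1°, digits 0–9): lon ⌊12.88/2⌋ = 6; lat ⌊2.75/1⌋ = 2.

JN62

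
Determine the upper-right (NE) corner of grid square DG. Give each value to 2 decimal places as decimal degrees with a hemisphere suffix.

Field D=3, G=6: +3·20° lon, +6·10° lat → SW at lon -120°, lat -30°.
Cell spans 20° lon × 10° lat. NE corner is SW corner plus one full cell.
latitude 20.00° S, longitude 100.00° W.

20.00° S, 100.00° W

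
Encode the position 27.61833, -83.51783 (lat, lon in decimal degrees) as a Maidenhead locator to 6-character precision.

EL87fo

Shift to the Maidenhead origin (180°W, 90°S): lon 96.4822, lat 117.6183.
Field (20°×10°, letters A–R): lon ⌊96.4822/20⌋ = 4 → E; lat ⌊117.6183/10⌋ = 11 → L.
Square (2°×1°, digits 0–9): lon ⌊16.4822/2⌋ = 8; lat ⌊7.6183/1⌋ = 7.
Subsquare (5′×2.5′, letters a–x): lon ⌊0.4822/0.0833333⌋ = 5 → f; lat ⌊0.6183/0.0416667⌋ = 14 → o.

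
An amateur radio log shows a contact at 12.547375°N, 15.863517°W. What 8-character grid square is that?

Shift to the Maidenhead origin (180°W, 90°S): lon 164.13648, lat 102.54738.
Field (20°×10°, letters A–R): lon ⌊164.13648/20⌋ = 8 → I; lat ⌊102.54738/10⌋ = 10 → K.
Square (2°×1°, digits 0–9): lon ⌊4.13648/2⌋ = 2; lat ⌊2.54738/1⌋ = 2.
Subsquare (5′×2.5′, letters a–x): lon ⌊0.13648/0.0833333⌋ = 1 → b; lat ⌊0.54738/0.0416667⌋ = 13 → n.
Extended square (30″×15″, digits 0–9): lon ⌊0.05315/0.00833333⌋ = 6; lat ⌊0.00571/0.00416667⌋ = 1.

IK22bn61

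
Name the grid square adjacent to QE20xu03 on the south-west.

QE20wu92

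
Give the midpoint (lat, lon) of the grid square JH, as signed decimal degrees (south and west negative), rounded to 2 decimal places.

-15.00, 10.00

Field J=9, H=7: +9·20° lon, +7·10° lat → SW at lon 0°, lat -20°.
Cell spans 20° lon × 10° lat. Centre is SW corner plus half of each.
latitude -15.00, longitude 10.00.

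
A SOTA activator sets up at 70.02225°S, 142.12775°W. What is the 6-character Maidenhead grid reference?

BB89wx

Offset from 180°W / 90°S: lon 37.8723°, lat 19.9778°.
Field (20°×10°, letters A–R): 37.8723/20 → 1 → B, 19.9778/10 → 1 → B; chars BB.
Square (2°×1°, digits 0–9): 17.8723/2 → 8, 9.9778/1 → 9; chars 89.
Subsquare (5′×2.5′, letters a–x): 1.8723/0.0833333 → 22 → w, 0.9778/0.0416667 → 23 → x; chars wx.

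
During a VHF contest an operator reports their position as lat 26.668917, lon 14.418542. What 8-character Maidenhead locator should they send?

JL76fq00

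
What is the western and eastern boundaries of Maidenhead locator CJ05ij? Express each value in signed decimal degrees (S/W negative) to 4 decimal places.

-139.3333, -139.2500

Field C=2, J=9: +2·20° lon, +9·10° lat → SW at lon -140°, lat 0°.
Square 0, 5: +0·2° lon, +5·1° lat → SW at lon -140°, lat 5°.
Subsquare i=8, j=9: +8·0.0833333° lon, +9·0.0416667° lat → SW at lon -139.333°, lat 5.375°.
Cell spans 0.0833333° lon × 0.0416667° lat.
west -139.3333, east -139.2500.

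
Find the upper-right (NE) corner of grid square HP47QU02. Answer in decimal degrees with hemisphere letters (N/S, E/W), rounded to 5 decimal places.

67.84583° N, 30.65833° W

Field H=7, P=15: +7·20° lon, +15·10° lat → SW at lon -40°, lat 60°.
Square 4, 7: +4·2° lon, +7·1° lat → SW at lon -32°, lat 67°.
Subsquare q=16, u=20: +16·0.0833333° lon, +20·0.0416667° lat → SW at lon -30.6667°, lat 67.8333°.
Extended square 0, 2: +0·0.00833333° lon, +2·0.00416667° lat → SW at lon -30.6667°, lat 67.8417°.
Cell spans 0.00833333° lon × 0.00416667° lat. NE corner is SW corner plus one full cell.
latitude 67.84583° N, longitude 30.65833° W.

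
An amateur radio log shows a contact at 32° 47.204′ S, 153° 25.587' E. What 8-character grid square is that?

Add 180° to longitude and 90° to latitude: 333.42645, 57.21327.
Field: 333.42645/20 → 16 → Q, 57.21327/10 → 5 → F; chars QF.
Square: 13.42645/2 → 6, 7.21327/1 → 7; chars 67.
Subsquare: 1.42645/0.0833333 → 17 → r, 0.21327/0.0416667 → 5 → f; chars rf.
Extended square: 0.00978/0.00833333 → 1, 0.00493/0.00416667 → 1; chars 11.

QF67rf11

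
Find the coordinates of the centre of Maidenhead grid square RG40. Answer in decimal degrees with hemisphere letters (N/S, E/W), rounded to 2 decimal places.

29.50° S, 169.00° E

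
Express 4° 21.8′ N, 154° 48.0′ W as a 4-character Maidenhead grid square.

Add 180° to longitude and 90° to latitude: 25.20, 94.36.
Field (20°×10°, letters A–R): 25.20/20 → 1 → B, 94.36/10 → 9 → J; chars BJ.
Square (2°×1°, digits 0–9): 5.20/2 → 2, 4.36/1 → 4; chars 24.

BJ24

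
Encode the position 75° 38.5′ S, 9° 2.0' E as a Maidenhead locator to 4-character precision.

JB44

Add 180° to longitude and 90° to latitude: 189.03, 14.36.
Field: lon ⌊189.03/20⌋ = 9 → J; lat ⌊14.36/10⌋ = 1 → B.
Square: lon ⌊9.03/2⌋ = 4; lat ⌊4.36/1⌋ = 4.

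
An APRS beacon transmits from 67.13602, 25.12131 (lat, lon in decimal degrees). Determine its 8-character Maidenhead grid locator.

KP27nd42

Shift to the Maidenhead origin (180°W, 90°S): lon 205.12131, lat 157.13602.
Field: 205.12131/20 → 10 → K, 157.13602/10 → 15 → P; chars KP.
Square: 5.12131/2 → 2, 7.13602/1 → 7; chars 27.
Subsquare: 1.12131/0.0833333 → 13 → n, 0.13602/0.0416667 → 3 → d; chars nd.
Extended square: 0.03798/0.00833333 → 4, 0.01102/0.00416667 → 2; chars 42.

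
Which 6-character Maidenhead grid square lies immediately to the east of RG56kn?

Longitude subsquare k = 10; +1 → 11 = l.
The latitude characters are unchanged.

RG56ln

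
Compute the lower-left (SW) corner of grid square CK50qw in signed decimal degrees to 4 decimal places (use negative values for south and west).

Field C=2, K=10: +2·20° lon, +10·10° lat → SW at lon -140°, lat 10°.
Square 5, 0: +5·2° lon, +0·1° lat → SW at lon -130°, lat 10°.
Subsquare q=16, w=22: +16·0.0833333° lon, +22·0.0416667° lat → SW at lon -128.667°, lat 10.9167°.
latitude 10.9167, longitude -128.6667.

10.9167, -128.6667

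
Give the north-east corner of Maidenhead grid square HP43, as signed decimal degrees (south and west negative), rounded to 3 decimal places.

64.000, -30.000

Field H=7, P=15: +7·20° lon, +15·10° lat → SW at lon -40°, lat 60°.
Square 4, 3: +4·2° lon, +3·1° lat → SW at lon -32°, lat 63°.
Cell spans 2° lon × 1° lat. NE corner is SW corner plus one full cell.
latitude 64.000, longitude -30.000.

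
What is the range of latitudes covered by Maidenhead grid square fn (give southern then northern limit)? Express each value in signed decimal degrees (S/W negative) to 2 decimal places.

40.00, 50.00

Field F=5, N=13: +5·20° lon, +13·10° lat → SW at lon -80°, lat 40°.
Cell spans 20° lon × 10° lat.
south 40.00, north 50.00.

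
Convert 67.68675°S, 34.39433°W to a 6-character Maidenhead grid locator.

Add 180° to longitude and 90° to latitude: 145.6057, 22.3132.
Field: 145.6057/20 → 7 → H, 22.3132/10 → 2 → C; chars HC.
Square: 5.6057/2 → 2, 2.3132/1 → 2; chars 22.
Subsquare: 1.6057/0.0833333 → 19 → t, 0.3132/0.0416667 → 7 → h; chars th.

HC22th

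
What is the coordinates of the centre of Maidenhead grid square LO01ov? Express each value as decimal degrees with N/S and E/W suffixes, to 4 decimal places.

Field L=11, O=14: +11·20° lon, +14·10° lat → SW at lon 40°, lat 50°.
Square 0, 1: +0·2° lon, +1·1° lat → SW at lon 40°, lat 51°.
Subsquare o=14, v=21: +14·0.0833333° lon, +21·0.0416667° lat → SW at lon 41.1667°, lat 51.875°.
Cell spans 0.0833333° lon × 0.0416667° lat. Centre is SW corner plus half of each.
latitude 51.8958° N, longitude 41.2083° E.

51.8958° N, 41.2083° E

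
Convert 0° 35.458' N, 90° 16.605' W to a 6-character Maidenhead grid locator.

Add 180° to longitude and 90° to latitude: 89.7232, 90.5910.
Field: lon ⌊89.7232/20⌋ = 4 → E; lat ⌊90.5910/10⌋ = 9 → J.
Square: lon ⌊9.7232/2⌋ = 4; lat ⌊0.5910/1⌋ = 0.
Subsquare: lon ⌊1.7232/0.0833333⌋ = 20 → u; lat ⌊0.5910/0.0416667⌋ = 14 → o.

EJ40uo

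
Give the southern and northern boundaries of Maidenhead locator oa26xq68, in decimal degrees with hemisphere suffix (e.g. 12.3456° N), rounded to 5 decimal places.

83.30000° S, 83.29583° S

Field O=14, A=0: +14·20° lon, +0·10° lat → SW at lon 100°, lat -90°.
Square 2, 6: +2·2° lon, +6·1° lat → SW at lon 104°, lat -84°.
Subsquare x=23, q=16: +23·0.0833333° lon, +16·0.0416667° lat → SW at lon 105.917°, lat -83.3333°.
Extended square 6, 8: +6·0.00833333° lon, +8·0.00416667° lat → SW at lon 105.967°, lat -83.3°.
Cell spans 0.00833333° lon × 0.00416667° lat.
south 83.30000° S, north 83.29583° S.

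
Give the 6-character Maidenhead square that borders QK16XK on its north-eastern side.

QK26al

Longitude subsquare x = 23; +1 → 24, wraps to 0 = a, carry into square.
Longitude square 1; +1 → 2.
Latitude subsquare k = 10; +1 → 11 = l.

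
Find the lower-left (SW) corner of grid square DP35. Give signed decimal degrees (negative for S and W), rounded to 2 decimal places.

65.00, -114.00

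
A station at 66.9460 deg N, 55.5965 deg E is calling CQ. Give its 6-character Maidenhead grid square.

LP76tw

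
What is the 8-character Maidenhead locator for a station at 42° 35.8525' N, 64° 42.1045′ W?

Add 180° to longitude and 90° to latitude: 115.29826, 132.59754.
Field: 115.29826/20 → 5 → F, 132.59754/10 → 13 → N; chars FN.
Square: 15.29826/2 → 7, 2.59754/1 → 2; chars 72.
Subsquare: 1.29826/0.0833333 → 15 → p, 0.59754/0.0416667 → 14 → o; chars po.
Extended square: 0.04826/0.00833333 → 5, 0.01421/0.00416667 → 3; chars 53.

FN72po53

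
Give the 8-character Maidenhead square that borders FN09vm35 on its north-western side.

Longitude extended square 3; −1 → 2.
Latitude extended square 5; +1 → 6.

FN09vm26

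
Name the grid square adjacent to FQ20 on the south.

FP29

Latitude square 0; −1 → -1, wraps to 9, carry into field.
Latitude field Q = 16; −1 → 15 = P.
The longitude characters are unchanged.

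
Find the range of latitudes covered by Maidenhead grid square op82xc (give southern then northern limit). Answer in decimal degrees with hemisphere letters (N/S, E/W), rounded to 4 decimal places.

62.0833° N, 62.1250° N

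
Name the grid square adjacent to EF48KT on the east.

Longitude subsquare k = 10; +1 → 11 = l.
The latitude characters are unchanged.

EF48lt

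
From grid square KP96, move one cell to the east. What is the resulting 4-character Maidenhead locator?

Longitude square 9; +1 → 10, wraps to 0, carry into field.
Longitude field K = 10; +1 → 11 = L.
The latitude characters are unchanged.

LP06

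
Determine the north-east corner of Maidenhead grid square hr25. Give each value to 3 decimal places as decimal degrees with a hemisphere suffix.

Field H=7, R=17: +7·20° lon, +17·10° lat → SW at lon -40°, lat 80°.
Square 2, 5: +2·2° lon, +5·1° lat → SW at lon -36°, lat 85°.
Cell spans 2° lon × 1° lat. NE corner is SW corner plus one full cell.
latitude 86.000° N, longitude 34.000° W.

86.000° N, 34.000° W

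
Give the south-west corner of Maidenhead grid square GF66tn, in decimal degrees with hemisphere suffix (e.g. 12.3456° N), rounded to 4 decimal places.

Field G=6, F=5: +6·20° lon, +5·10° lat → SW at lon -60°, lat -40°.
Square 6, 6: +6·2° lon, +6·1° lat → SW at lon -48°, lat -34°.
Subsquare t=19, n=13: +19·0.0833333° lon, +13·0.0416667° lat → SW at lon -46.4167°, lat -33.4583°.
latitude 33.4583° S, longitude 46.4167° W.

33.4583° S, 46.4167° W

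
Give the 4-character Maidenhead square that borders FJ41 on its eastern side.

FJ51

Longitude square 4; +1 → 5.
The latitude characters are unchanged.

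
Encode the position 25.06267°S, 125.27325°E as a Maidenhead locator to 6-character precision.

PG24pw

Offset from 180°W / 90°S: lon 305.2733°, lat 64.9373°.
Field: 305.2733/20 → 15 → P, 64.9373/10 → 6 → G; chars PG.
Square: 5.2733/2 → 2, 4.9373/1 → 4; chars 24.
Subsquare: 1.2733/0.0833333 → 15 → p, 0.9373/0.0416667 → 22 → w; chars pw.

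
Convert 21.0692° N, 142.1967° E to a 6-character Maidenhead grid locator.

Offset from 180°W / 90°S: lon 322.1967°, lat 111.0692°.
Field (20°×10°, letters A–R): 322.1967/20 → 16 → Q, 111.0692/10 → 11 → L; chars QL.
Square (2°×1°, digits 0–9): 2.1967/2 → 1, 1.0692/1 → 1; chars 11.
Subsquare (5′×2.5′, letters a–x): 0.1967/0.0833333 → 2 → c, 0.0692/0.0416667 → 1 → b; chars cb.

QL11cb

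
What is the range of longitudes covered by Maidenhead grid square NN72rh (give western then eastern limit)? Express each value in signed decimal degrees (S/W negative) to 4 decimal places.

Field N=13, N=13: +13·20° lon, +13·10° lat → SW at lon 80°, lat 40°.
Square 7, 2: +7·2° lon, +2·1° lat → SW at lon 94°, lat 42°.
Subsquare r=17, h=7: +17·0.0833333° lon, +7·0.0416667° lat → SW at lon 95.4167°, lat 42.2917°.
Cell spans 0.0833333° lon × 0.0416667° lat.
west 95.4167, east 95.5000.

95.4167, 95.5000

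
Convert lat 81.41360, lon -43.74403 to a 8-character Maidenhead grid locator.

GR81dj09

Offset from 180°W / 90°S: lon 136.25597°, lat 171.41360°.
Field (20°×10°, letters A–R): lon ⌊136.25597/20⌋ = 6 → G; lat ⌊171.41360/10⌋ = 17 → R.
Square (2°×1°, digits 0–9): lon ⌊16.25597/2⌋ = 8; lat ⌊1.41360/1⌋ = 1.
Subsquare (5′×2.5′, letters a–x): lon ⌊0.25597/0.0833333⌋ = 3 → d; lat ⌊0.41360/0.0416667⌋ = 9 → j.
Extended square (30″×15″, digits 0–9): lon ⌊0.00597/0.00833333⌋ = 0; lat ⌊0.03860/0.00416667⌋ = 9.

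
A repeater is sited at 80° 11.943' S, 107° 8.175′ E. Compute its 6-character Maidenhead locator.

OA39nt

Offset from 180°W / 90°S: lon 287.1363°, lat 9.8010°.
Field (20°×10°, letters A–R): lon ⌊287.1363/20⌋ = 14 → O; lat ⌊9.8010/10⌋ = 0 → A.
Square (2°×1°, digits 0–9): lon ⌊7.1363/2⌋ = 3; lat ⌊9.8010/1⌋ = 9.
Subsquare (5′×2.5′, letters a–x): lon ⌊1.1363/0.0833333⌋ = 13 → n; lat ⌊0.8010/0.0416667⌋ = 19 → t.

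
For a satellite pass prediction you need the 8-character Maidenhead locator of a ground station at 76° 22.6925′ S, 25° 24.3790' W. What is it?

Shift to the Maidenhead origin (180°W, 90°S): lon 154.59368, lat 13.62179.
Field (20°×10°, letters A–R): 154.59368/20 → 7 → H, 13.62179/10 → 1 → B; chars HB.
Square (2°×1°, digits 0–9): 14.59368/2 → 7, 3.62179/1 → 3; chars 73.
Subsquare (5′×2.5′, letters a–x): 0.59368/0.0833333 → 7 → h, 0.62179/0.0416667 → 14 → o; chars ho.
Extended square (30″×15″, digits 0–9): 0.01035/0.00833333 → 1, 0.03846/0.00416667 → 9; chars 19.

HB73ho19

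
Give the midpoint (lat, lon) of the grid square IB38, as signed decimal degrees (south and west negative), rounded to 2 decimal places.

-71.50, -13.00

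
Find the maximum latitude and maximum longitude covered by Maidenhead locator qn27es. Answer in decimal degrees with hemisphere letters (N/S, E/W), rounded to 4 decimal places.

47.7917° N, 144.4167° E

Field Q=16, N=13: +16·20° lon, +13·10° lat → SW at lon 140°, lat 40°.
Square 2, 7: +2·2° lon, +7·1° lat → SW at lon 144°, lat 47°.
Subsquare e=4, s=18: +4·0.0833333° lon, +18·0.0416667° lat → SW at lon 144.333°, lat 47.75°.
Cell spans 0.0833333° lon × 0.0416667° lat. NE corner is SW corner plus one full cell.
latitude 47.7917° N, longitude 144.4167° E.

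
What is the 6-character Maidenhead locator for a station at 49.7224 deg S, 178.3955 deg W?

AE00tg

Add 180° to longitude and 90° to latitude: 1.6045, 40.2776.
Field: lon ⌊1.6045/20⌋ = 0 → A; lat ⌊40.2776/10⌋ = 4 → E.
Square: lon ⌊1.6045/2⌋ = 0; lat ⌊0.2776/1⌋ = 0.
Subsquare: lon ⌊1.6045/0.0833333⌋ = 19 → t; lat ⌊0.2776/0.0416667⌋ = 6 → g.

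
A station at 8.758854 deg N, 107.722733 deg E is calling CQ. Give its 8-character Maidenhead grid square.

Add 180° to longitude and 90° to latitude: 287.72273, 98.75885.
Field (20°×10°, letters A–R): 287.72273/20 → 14 → O, 98.75885/10 → 9 → J; chars OJ.
Square (2°×1°, digits 0–9): 7.72273/2 → 3, 8.75885/1 → 8; chars 38.
Subsquare (5′×2.5′, letters a–x): 1.72273/0.0833333 → 20 → u, 0.75885/0.0416667 → 18 → s; chars us.
Extended square (30″×15″, digits 0–9): 0.05607/0.00833333 → 6, 0.00885/0.00416667 → 2; chars 62.

OJ38us62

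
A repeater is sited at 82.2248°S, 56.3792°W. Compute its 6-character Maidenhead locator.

GA17ts

Shift to the Maidenhead origin (180°W, 90°S): lon 123.6208, lat 7.7752.
Field (20°×10°, letters A–R): 123.6208/20 → 6 → G, 7.7752/10 → 0 → A; chars GA.
Square (2°×1°, digits 0–9): 3.6208/2 → 1, 7.7752/1 → 7; chars 17.
Subsquare (5′×2.5′, letters a–x): 1.6208/0.0833333 → 19 → t, 0.7752/0.0416667 → 18 → s; chars ts.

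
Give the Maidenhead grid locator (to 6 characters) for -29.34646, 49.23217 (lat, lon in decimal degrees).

LG40op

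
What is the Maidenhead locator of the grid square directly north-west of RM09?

Longitude square 0; −1 → -1, wraps to 9, carry into field.
Longitude field R = 17; −1 → 16 = Q.
Latitude square 9; +1 → 10, wraps to 0, carry into field.
Latitude field M = 12; +1 → 13 = N.

QN90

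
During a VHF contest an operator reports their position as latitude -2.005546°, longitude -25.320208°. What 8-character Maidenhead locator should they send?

HI77ix18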